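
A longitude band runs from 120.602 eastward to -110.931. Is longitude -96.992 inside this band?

No

Band width going east from +120.602° to -110.931°: ((-110.931 − 120.602) mod 360) = 128.467°.
Offset of -96.992° east of the west edge: ((-96.992 − 120.602) mod 360) = 142.406°.
142.406° > 128.467° ⇒ outside.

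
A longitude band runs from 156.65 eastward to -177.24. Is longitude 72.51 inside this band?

No

Band width going east from +156.65° to -177.24°: ((-177.24 − 156.65) mod 360) = 26.11°.
Offset of +72.51° east of the west edge: ((72.51 − 156.65) mod 360) = 275.86°.
275.86° > 26.11° ⇒ outside.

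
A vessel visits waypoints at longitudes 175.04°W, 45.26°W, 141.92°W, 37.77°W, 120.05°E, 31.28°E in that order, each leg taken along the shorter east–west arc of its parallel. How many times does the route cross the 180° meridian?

0

Leg 1: -175.04° → -45.26°, shortest Δλ = 129.78° (east) — does not cross 180°.
Leg 2: -45.26° → -141.92°, shortest Δλ = -96.66° (west) — does not cross 180°.
Leg 3: -141.92° → -37.77°, shortest Δλ = 104.15° (east) — does not cross 180°.
Leg 4: -37.77° → +120.05°, shortest Δλ = 157.82° (east) — does not cross 180°.
Leg 5: +120.05° → +31.28°, shortest Δλ = -88.77° (west) — does not cross 180°.
Total crossings: 0.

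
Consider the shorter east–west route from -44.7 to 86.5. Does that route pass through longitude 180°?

Signed shortest Δλ = ((86.5 − -44.7 + 180) mod 360) − 180 = 131.2°.
Going east by 131.2° from -44.7° reaches +86.5° without touching 180°.

No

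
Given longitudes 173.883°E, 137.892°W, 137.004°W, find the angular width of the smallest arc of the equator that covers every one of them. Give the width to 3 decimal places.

49.113°

Sort the longitudes: -137.892°, -137.004°, +173.883°.
Eastward gaps between consecutive values (wrapping around): 0.888°, 310.887°, 48.225°.
Largest gap = 310.887° ⇒ minimal covering band is its complement: 360° − 310.887° = 49.113°.
Band runs from +173.883° eastward to -137.004°, crossing the antimeridian.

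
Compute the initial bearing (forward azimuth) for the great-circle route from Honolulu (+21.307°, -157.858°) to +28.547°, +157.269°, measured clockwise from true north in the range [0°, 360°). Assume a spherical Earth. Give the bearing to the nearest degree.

Δλ = 157.269 − -157.858 = 315.127°; wrapped into (−180°, 180°]: -44.873°.
θ = atan2( sin Δλ · cos φ₂ , cos φ₁ · sin φ₂ − sin φ₁ · cos φ₂ · cos Δλ )
  = atan2(-0.61976, 0.21901) = -70.537° → normalised to [0°, 360°): 289.463°.

289°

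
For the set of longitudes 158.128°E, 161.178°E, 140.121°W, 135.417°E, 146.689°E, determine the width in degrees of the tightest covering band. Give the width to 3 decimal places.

84.462°

Sort the longitudes: -140.121°, +135.417°, +146.689°, +158.128°, +161.178°.
Eastward gaps between consecutive values (wrapping around): 275.538°, 11.272°, 11.439°, 3.050°, 58.701°.
Largest gap = 275.538° ⇒ minimal covering band is its complement: 360° − 275.538° = 84.462°.
Band runs from +135.417° eastward to -140.121°, crossing the antimeridian.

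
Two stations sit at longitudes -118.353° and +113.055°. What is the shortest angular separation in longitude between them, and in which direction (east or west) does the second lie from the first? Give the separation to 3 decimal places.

Raw difference: 113.055 − -118.353 = 231.408°.
Normalise into (−180°, 180°]: 231.408° − 360° = -128.592°.
Negative ⇒ the second point lies to the west; separation 128.592°.

128.592° west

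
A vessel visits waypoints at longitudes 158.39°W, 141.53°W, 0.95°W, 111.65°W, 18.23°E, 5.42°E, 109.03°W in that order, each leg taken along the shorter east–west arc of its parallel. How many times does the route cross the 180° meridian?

0

Leg 1: -158.39° → -141.53°, shortest Δλ = 16.86° (east) — does not cross 180°.
Leg 2: -141.53° → -0.95°, shortest Δλ = 140.58° (east) — does not cross 180°.
Leg 3: -0.95° → -111.65°, shortest Δλ = -110.7° (west) — does not cross 180°.
Leg 4: -111.65° → +18.23°, shortest Δλ = 129.88° (east) — does not cross 180°.
Leg 5: +18.23° → +5.42°, shortest Δλ = -12.81° (west) — does not cross 180°.
Leg 6: +5.42° → -109.03°, shortest Δλ = -114.45° (west) — does not cross 180°.
Total crossings: 0.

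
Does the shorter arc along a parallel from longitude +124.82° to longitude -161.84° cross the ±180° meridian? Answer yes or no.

Naïve |-161.84 − 124.82| = 286.66° > 180°, so the shorter arc goes the other way round — across 180°.
Signed shortest Δλ = ((-161.84 − 124.82 + 180) mod 360) − 180 = 73.34°.
Going east by 73.34° from +124.82° passes through 180° before reaching -161.84°.

Yes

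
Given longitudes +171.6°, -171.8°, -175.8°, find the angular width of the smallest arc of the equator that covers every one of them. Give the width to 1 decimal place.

16.6°

Sort the longitudes: -175.8°, -171.8°, +171.6°.
Eastward gaps between consecutive values (wrapping around): 4.0°, 343.4°, 12.6°.
Largest gap = 343.4° ⇒ minimal covering band is its complement: 360° − 343.4° = 16.6°.
Band runs from +171.6° eastward to -171.8°, crossing the antimeridian.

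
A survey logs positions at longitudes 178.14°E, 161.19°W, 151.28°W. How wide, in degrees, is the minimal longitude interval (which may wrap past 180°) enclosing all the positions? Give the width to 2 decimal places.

30.58°

Sort the longitudes: -161.19°, -151.28°, +178.14°.
Eastward gaps between consecutive values (wrapping around): 9.91°, 329.42°, 20.67°.
Largest gap = 329.42° ⇒ minimal covering band is its complement: 360° − 329.42° = 30.58°.
Band runs from +178.14° eastward to -151.28°, crossing the antimeridian.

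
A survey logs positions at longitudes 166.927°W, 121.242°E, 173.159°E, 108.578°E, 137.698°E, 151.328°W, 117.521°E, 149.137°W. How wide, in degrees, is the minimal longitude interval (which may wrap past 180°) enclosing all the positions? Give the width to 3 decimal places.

102.285°

Sort the longitudes: -166.927°, -151.328°, -149.137°, +108.578°, +117.521°, +121.242°, +137.698°, +173.159°.
Eastward gaps between consecutive values (wrapping around): 15.599°, 2.191°, 257.715°, 8.943°, 3.721°, 16.456°, 35.461°, 19.914°.
Largest gap = 257.715° ⇒ minimal covering band is its complement: 360° − 257.715° = 102.285°.
Band runs from +108.578° eastward to -149.137°, crossing the antimeridian.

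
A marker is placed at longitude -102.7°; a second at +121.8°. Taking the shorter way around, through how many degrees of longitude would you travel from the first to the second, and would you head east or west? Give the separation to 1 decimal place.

135.5° west

Raw difference: 121.8 − -102.7 = 224.5°.
Normalise into (−180°, 180°]: 224.5° − 360° = -135.5°.
Negative ⇒ the second point lies to the west; separation 135.5°.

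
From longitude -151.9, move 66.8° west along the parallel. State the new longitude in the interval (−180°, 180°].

+141.3°

Start at -151.9°; shift −66.8° → -218.7°.
-218.7° lies outside (−180°, 180°]; add 360° → +141.3°.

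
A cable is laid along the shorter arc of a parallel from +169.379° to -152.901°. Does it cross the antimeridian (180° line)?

Yes

Naïve |-152.901 − 169.379| = 322.28° > 180°, so the shorter arc goes the other way round — across 180°.
Signed shortest Δλ = ((-152.901 − 169.379 + 180) mod 360) − 180 = 37.72°.
Going east by 37.72° from +169.379° passes through 180° before reaching -152.901°.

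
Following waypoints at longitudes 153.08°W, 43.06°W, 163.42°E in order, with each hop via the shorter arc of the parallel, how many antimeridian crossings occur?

1

Leg 1: -153.08° → -43.06°, shortest Δλ = 110.02° (east) — does not cross 180°.
Leg 2: -43.06° → +163.42°, shortest Δλ = -153.52° (west) — crosses 180°.
Total crossings: 1.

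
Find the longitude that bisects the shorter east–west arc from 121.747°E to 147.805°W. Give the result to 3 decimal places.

Signed shortest Δλ from +121.747° to -147.805° is +90.448°.
Midpoint longitude = +121.747° + (+90.448°)/2 = +121.747° + 45.224° = +166.971°.
(The naïve average (+121.747 + -147.805)/2 = -13.029° is on the wrong side of the globe.)

166.971°E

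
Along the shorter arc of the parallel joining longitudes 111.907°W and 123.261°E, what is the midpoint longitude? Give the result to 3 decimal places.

174.323°W

Signed shortest Δλ from -111.907° to +123.261° is -124.832°.
Midpoint longitude = -111.907° + (-124.832°)/2 = -111.907° − 62.416° = -174.323°.
(The naïve average (-111.907 + +123.261)/2 = 5.677° is on the wrong side of the globe.)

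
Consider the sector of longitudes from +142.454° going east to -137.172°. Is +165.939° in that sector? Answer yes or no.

Yes

Band width going east from +142.454° to -137.172°: ((-137.172 − 142.454) mod 360) = 80.374°.
Offset of +165.939° east of the west edge: ((165.939 − 142.454) mod 360) = 23.485°.
23.485° ≤ 80.374° ⇒ inside.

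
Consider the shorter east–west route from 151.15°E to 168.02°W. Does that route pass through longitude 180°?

Naïve |-168.02 − 151.15| = 319.17° > 180°, so the shorter arc goes the other way round — across 180°.
Signed shortest Δλ = ((-168.02 − 151.15 + 180) mod 360) − 180 = 40.83°.
Going east by 40.83° from +151.15° passes through 180° before reaching -168.02°.

Yes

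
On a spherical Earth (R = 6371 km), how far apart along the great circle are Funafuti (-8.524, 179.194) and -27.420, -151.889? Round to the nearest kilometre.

Δλ = -151.889 − 179.194 = -331.083°; wrapped into (−180°, 180°]: 28.917°.
Δφ = -27.420 − -8.524 = -18.896°.
a = sin²(Δφ/2) + cos φ₁ · cos φ₂ · sin²(Δλ/2) = 0.081671.
c = 2·atan2(√a, √(1−a)) = 0.57964 rad → d = 6371·c ≈ 3692.90 km.

3693 km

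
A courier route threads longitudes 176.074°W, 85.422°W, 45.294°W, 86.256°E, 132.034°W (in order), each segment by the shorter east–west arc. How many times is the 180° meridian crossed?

Leg 1: -176.074° → -85.422°, shortest Δλ = 90.652° (east) — does not cross 180°.
Leg 2: -85.422° → -45.294°, shortest Δλ = 40.128° (east) — does not cross 180°.
Leg 3: -45.294° → +86.256°, shortest Δλ = 131.55° (east) — does not cross 180°.
Leg 4: +86.256° → -132.034°, shortest Δλ = 141.71° (east) — crosses 180°.
Total crossings: 1.

1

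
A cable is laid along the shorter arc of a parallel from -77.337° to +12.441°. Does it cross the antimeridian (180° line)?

Signed shortest Δλ = ((12.441 − -77.337 + 180) mod 360) − 180 = 89.778°.
Going east by 89.778° from -77.337° reaches +12.441° without touching 180°.

No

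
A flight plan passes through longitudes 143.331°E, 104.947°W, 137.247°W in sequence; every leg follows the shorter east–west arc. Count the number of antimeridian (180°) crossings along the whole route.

1

Leg 1: +143.331° → -104.947°, shortest Δλ = 111.722° (east) — crosses 180°.
Leg 2: -104.947° → -137.247°, shortest Δλ = -32.3° (west) — does not cross 180°.
Total crossings: 1.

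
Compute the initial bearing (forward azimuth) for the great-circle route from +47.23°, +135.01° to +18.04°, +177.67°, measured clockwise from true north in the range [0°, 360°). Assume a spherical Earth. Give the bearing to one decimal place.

Δλ = 177.67 − 135.01 = 42.66°.
θ = atan2( sin Δλ · cos φ₂ , cos φ₁ · sin φ₂ − sin φ₁ · cos φ₂ · cos Δλ )
  = atan2(0.64433, -0.30301) = 115.186° → normalised to [0°, 360°): 115.186°.

115.2°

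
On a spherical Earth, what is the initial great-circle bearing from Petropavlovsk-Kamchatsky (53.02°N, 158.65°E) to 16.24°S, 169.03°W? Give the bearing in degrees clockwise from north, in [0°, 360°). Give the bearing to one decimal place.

147.8°

Δλ = -169.03 − 158.65 = -327.68°; wrapped into (−180°, 180°]: 32.32°.
θ = atan2( sin Δλ · cos φ₂ , cos φ₁ · sin φ₂ − sin φ₁ · cos φ₂ · cos Δλ )
  = atan2(0.51331, -0.81637) = 147.839° → normalised to [0°, 360°): 147.839°.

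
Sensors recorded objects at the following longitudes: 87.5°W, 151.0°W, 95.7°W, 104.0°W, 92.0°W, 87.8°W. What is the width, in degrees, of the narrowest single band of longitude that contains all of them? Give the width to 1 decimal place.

63.5°

Sort the longitudes: -151.0°, -104.0°, -95.7°, -92.0°, -87.8°, -87.5°.
Eastward gaps between consecutive values (wrapping around): 47.0°, 8.3°, 3.7°, 4.2°, 0.3°, 296.5°.
Largest gap = 296.5° ⇒ minimal covering band is its complement: 360° − 296.5° = 63.5°.
Band runs from -151.0° eastward to -87.5°.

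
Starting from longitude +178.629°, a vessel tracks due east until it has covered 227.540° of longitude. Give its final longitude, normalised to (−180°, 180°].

+46.169°

Start at +178.629°; shift +227.540° → +406.169°.
+406.169° lies outside (−180°, 180°]; subtract 360° → +46.169°.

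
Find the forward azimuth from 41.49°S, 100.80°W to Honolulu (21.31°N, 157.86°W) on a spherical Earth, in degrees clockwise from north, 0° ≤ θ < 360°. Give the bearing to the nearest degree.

308°

Δλ = -157.86 − -100.80 = -57.06°.
θ = atan2( sin Δλ · cos φ₂ , cos φ₁ · sin φ₂ − sin φ₁ · cos φ₂ · cos Δλ )
  = atan2(-0.78186, 0.60783) = -52.138° → normalised to [0°, 360°): 307.862°.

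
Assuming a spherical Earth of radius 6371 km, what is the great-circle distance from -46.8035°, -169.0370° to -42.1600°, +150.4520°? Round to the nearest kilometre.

3219 km

Δλ = 150.4520 − -169.0370 = 319.4890°; wrapped into (−180°, 180°]: -40.5110°.
Δφ = -42.1600 − -46.8035 = 4.6435°.
a = sin²(Δφ/2) + cos φ₁ · cos φ₂ · sin²(Δλ/2) = 0.062458.
c = 2·atan2(√a, √(1−a)) = 0.50519 rad → d = 6371·c ≈ 3218.55 km.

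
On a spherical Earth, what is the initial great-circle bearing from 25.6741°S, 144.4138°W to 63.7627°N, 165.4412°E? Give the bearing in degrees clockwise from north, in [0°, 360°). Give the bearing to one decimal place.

340.0°

Δλ = 165.4412 − -144.4138 = 309.8550°; wrapped into (−180°, 180°]: -50.1450°.
θ = atan2( sin Δλ · cos φ₂ , cos φ₁ · sin φ₂ − sin φ₁ · cos φ₂ · cos Δλ )
  = atan2(-0.33938, 0.93116) = -20.025° → normalised to [0°, 360°): 339.975°.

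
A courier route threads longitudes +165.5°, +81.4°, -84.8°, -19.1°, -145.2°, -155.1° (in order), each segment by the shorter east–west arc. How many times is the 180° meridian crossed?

Leg 1: +165.5° → +81.4°, shortest Δλ = -84.1° (west) — does not cross 180°.
Leg 2: +81.4° → -84.8°, shortest Δλ = -166.2° (west) — does not cross 180°.
Leg 3: -84.8° → -19.1°, shortest Δλ = 65.7° (east) — does not cross 180°.
Leg 4: -19.1° → -145.2°, shortest Δλ = -126.1° (west) — does not cross 180°.
Leg 5: -145.2° → -155.1°, shortest Δλ = -9.9° (west) — does not cross 180°.
Total crossings: 0.

0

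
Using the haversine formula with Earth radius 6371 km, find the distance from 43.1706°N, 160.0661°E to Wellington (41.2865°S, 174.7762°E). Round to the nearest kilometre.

9506 km

Δλ = 174.7762 − 160.0661 = 14.7101°.
Δφ = -41.2865 − 43.1706 = -84.4571°.
a = sin²(Δφ/2) + cos φ₁ · cos φ₂ · sin²(Δλ/2) = 0.460686.
c = 2·atan2(√a, √(1−a)) = 1.49209 rad → d = 6371·c ≈ 9506.08 km.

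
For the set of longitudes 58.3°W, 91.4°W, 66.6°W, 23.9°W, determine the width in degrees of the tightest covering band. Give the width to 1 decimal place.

67.5°

Sort the longitudes: -91.4°, -66.6°, -58.3°, -23.9°.
Eastward gaps between consecutive values (wrapping around): 24.8°, 8.3°, 34.4°, 292.5°.
Largest gap = 292.5° ⇒ minimal covering band is its complement: 360° − 292.5° = 67.5°.
Band runs from -91.4° eastward to -23.9°.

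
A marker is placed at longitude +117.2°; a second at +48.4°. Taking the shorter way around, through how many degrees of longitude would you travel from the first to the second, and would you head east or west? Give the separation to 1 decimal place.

Raw difference: 48.4 − 117.2 = -68.8°.
Normalise into (−180°, 180°]: -68.8° stays -68.8°.
Negative ⇒ the second point lies to the west; separation 68.8°.

68.8° west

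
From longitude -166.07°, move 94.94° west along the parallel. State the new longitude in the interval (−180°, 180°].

Start at -166.07°; shift −94.94° → -261.01°.
-261.01° lies outside (−180°, 180°]; add 360° → +98.99°.

+98.99°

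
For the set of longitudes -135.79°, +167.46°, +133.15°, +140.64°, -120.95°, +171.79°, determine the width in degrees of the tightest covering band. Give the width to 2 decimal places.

Sort the longitudes: -135.79°, -120.95°, +133.15°, +140.64°, +167.46°, +171.79°.
Eastward gaps between consecutive values (wrapping around): 14.84°, 254.10°, 7.49°, 26.82°, 4.33°, 52.42°.
Largest gap = 254.10° ⇒ minimal covering band is its complement: 360° − 254.10° = 105.90°.
Band runs from +133.15° eastward to -120.95°, crossing the antimeridian.

105.90°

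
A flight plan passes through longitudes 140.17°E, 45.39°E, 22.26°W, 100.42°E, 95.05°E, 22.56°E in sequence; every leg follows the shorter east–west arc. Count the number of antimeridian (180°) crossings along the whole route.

Leg 1: +140.17° → +45.39°, shortest Δλ = -94.78° (west) — does not cross 180°.
Leg 2: +45.39° → -22.26°, shortest Δλ = -67.65° (west) — does not cross 180°.
Leg 3: -22.26° → +100.42°, shortest Δλ = 122.68° (east) — does not cross 180°.
Leg 4: +100.42° → +95.05°, shortest Δλ = -5.37° (west) — does not cross 180°.
Leg 5: +95.05° → +22.56°, shortest Δλ = -72.49° (west) — does not cross 180°.
Total crossings: 0.

0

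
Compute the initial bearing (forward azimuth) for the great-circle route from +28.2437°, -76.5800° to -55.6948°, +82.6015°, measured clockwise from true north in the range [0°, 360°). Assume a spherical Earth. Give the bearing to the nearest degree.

157°

Δλ = 82.6015 − -76.5800 = 159.1815°.
θ = atan2( sin Δλ · cos φ₂ , cos φ₁ · sin φ₂ − sin φ₁ · cos φ₂ · cos Δλ )
  = atan2(0.20031, -0.47840) = 157.281° → normalised to [0°, 360°): 157.281°.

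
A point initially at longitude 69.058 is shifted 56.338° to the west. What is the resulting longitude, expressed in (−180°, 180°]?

+12.720°

Start at +69.058°; shift −56.338° → +12.720°.
+12.720° already lies in (−180°, 180°].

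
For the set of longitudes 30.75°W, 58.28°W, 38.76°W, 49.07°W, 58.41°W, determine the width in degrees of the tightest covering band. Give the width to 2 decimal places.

27.66°

Sort the longitudes: -58.41°, -58.28°, -49.07°, -38.76°, -30.75°.
Eastward gaps between consecutive values (wrapping around): 0.13°, 9.21°, 10.31°, 8.01°, 332.34°.
Largest gap = 332.34° ⇒ minimal covering band is its complement: 360° − 332.34° = 27.66°.
Band runs from -58.41° eastward to -30.75°.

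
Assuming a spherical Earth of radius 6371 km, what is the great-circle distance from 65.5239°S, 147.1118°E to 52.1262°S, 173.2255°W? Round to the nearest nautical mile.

1435 nmi

Δλ = -173.2255 − 147.1118 = -320.3373°; wrapped into (−180°, 180°]: 39.6627°.
Δφ = -52.1262 − -65.5239 = 13.3977°.
a = sin²(Δφ/2) + cos φ₁ · cos φ₂ · sin²(Δλ/2) = 0.042882.
c = 2·atan2(√a, √(1−a)) = 0.41718 rad → d = 6371·c ≈ 2657.84 km ≈ 1435.12 nmi.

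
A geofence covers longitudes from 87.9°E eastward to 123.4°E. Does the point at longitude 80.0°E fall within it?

Band width going east from +87.9° to +123.4°: ((123.4 − 87.9) mod 360) = 35.5°.
Offset of +80.0° east of the west edge: ((80.0 − 87.9) mod 360) = 352.1°.
352.1° > 35.5° ⇒ outside.

No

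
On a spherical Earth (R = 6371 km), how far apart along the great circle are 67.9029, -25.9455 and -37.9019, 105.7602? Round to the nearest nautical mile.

Δλ = 105.7602 − -25.9455 = 131.7057°.
Δφ = -37.9019 − 67.9029 = -105.8048°.
a = sin²(Δφ/2) + cos φ₁ · cos φ₂ · sin²(Δλ/2) = 0.883335.
c = 2·atan2(√a, √(1−a)) = 2.44443 rad → d = 6371·c ≈ 15573.49 km ≈ 8409.01 nmi.

8409 nmi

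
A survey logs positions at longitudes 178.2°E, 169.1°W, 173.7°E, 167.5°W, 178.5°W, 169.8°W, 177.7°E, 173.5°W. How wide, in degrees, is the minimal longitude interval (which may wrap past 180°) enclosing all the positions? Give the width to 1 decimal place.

Sort the longitudes: -178.5°, -173.5°, -169.8°, -169.1°, -167.5°, +173.7°, +177.7°, +178.2°.
Eastward gaps between consecutive values (wrapping around): 5.0°, 3.7°, 0.7°, 1.6°, 341.2°, 4.0°, 0.5°, 3.3°.
Largest gap = 341.2° ⇒ minimal covering band is its complement: 360° − 341.2° = 18.8°.
Band runs from +173.7° eastward to -167.5°, crossing the antimeridian.

18.8°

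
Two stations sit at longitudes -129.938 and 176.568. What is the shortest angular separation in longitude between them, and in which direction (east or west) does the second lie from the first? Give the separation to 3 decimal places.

Raw difference: 176.568 − -129.938 = 306.506°.
Normalise into (−180°, 180°]: 306.506° − 360° = -53.494°.
Negative ⇒ the second point lies to the west; separation 53.494°.

53.494° west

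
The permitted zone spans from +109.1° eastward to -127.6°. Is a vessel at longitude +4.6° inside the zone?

No

Band width going east from +109.1° to -127.6°: ((-127.6 − 109.1) mod 360) = 123.3°.
Offset of +4.6° east of the west edge: ((4.6 − 109.1) mod 360) = 255.5°.
255.5° > 123.3° ⇒ outside.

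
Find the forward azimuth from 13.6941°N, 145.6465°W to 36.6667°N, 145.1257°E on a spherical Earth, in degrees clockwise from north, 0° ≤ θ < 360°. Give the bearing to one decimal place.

304.4°

Δλ = 145.1257 − -145.6465 = 290.7722°; wrapped into (−180°, 180°]: -69.2278°.
θ = atan2( sin Δλ · cos φ₂ , cos φ₁ · sin φ₂ − sin φ₁ · cos φ₂ · cos Δλ )
  = atan2(-0.74998, 0.51284) = -55.636° → normalised to [0°, 360°): 304.364°.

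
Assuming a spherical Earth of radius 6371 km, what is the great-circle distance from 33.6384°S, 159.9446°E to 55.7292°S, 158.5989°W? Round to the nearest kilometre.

4002 km

Δλ = -158.5989 − 159.9446 = -318.5435°; wrapped into (−180°, 180°]: 41.4565°.
Δφ = -55.7292 − -33.6384 = -22.0908°.
a = sin²(Δφ/2) + cos φ₁ · cos φ₂ · sin²(Δλ/2) = 0.095434.
c = 2·atan2(√a, √(1−a)) = 0.62812 rad → d = 6371·c ≈ 4001.77 km.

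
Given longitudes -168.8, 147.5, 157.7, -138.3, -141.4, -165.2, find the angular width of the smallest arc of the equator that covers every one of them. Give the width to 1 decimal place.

74.2°

Sort the longitudes: -168.8°, -165.2°, -141.4°, -138.3°, +147.5°, +157.7°.
Eastward gaps between consecutive values (wrapping around): 3.6°, 23.8°, 3.1°, 285.8°, 10.2°, 33.5°.
Largest gap = 285.8° ⇒ minimal covering band is its complement: 360° − 285.8° = 74.2°.
Band runs from +147.5° eastward to -138.3°, crossing the antimeridian.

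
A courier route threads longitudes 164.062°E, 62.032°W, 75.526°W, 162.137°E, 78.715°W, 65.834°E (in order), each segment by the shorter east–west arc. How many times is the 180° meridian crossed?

Leg 1: +164.062° → -62.032°, shortest Δλ = 133.906° (east) — crosses 180°.
Leg 2: -62.032° → -75.526°, shortest Δλ = -13.494° (west) — does not cross 180°.
Leg 3: -75.526° → +162.137°, shortest Δλ = -122.337° (west) — crosses 180°.
Leg 4: +162.137° → -78.715°, shortest Δλ = 119.148° (east) — crosses 180°.
Leg 5: -78.715° → +65.834°, shortest Δλ = 144.549° (east) — does not cross 180°.
Total crossings: 3.

3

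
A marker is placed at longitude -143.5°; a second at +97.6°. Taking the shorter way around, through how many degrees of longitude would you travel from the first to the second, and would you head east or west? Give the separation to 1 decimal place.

Raw difference: 97.6 − -143.5 = 241.1°.
Normalise into (−180°, 180°]: 241.1° − 360° = -118.9°.
Negative ⇒ the second point lies to the west; separation 118.9°.

118.9° west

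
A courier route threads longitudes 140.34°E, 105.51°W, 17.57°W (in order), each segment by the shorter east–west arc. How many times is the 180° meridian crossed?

1

Leg 1: +140.34° → -105.51°, shortest Δλ = 114.15° (east) — crosses 180°.
Leg 2: -105.51° → -17.57°, shortest Δλ = 87.94° (east) — does not cross 180°.
Total crossings: 1.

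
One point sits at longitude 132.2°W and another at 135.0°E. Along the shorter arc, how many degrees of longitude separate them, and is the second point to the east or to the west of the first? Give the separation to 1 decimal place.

92.8° west

Raw difference: 135.0 − -132.2 = 267.2°.
Normalise into (−180°, 180°]: 267.2° − 360° = -92.8°.
Negative ⇒ the second point lies to the west; separation 92.8°.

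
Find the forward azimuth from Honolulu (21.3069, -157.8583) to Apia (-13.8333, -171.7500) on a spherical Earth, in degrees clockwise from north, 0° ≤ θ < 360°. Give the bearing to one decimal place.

Δλ = -171.7500 − -157.8583 = -13.8917°.
θ = atan2( sin Δλ · cos φ₂ , cos φ₁ · sin φ₂ − sin φ₁ · cos φ₂ · cos Δλ )
  = atan2(-0.23312, -0.56526) = -157.588° → normalised to [0°, 360°): 202.412°.

202.4°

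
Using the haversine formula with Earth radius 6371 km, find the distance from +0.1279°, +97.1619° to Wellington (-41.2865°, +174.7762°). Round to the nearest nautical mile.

4852 nmi

Δλ = 174.7762 − 97.1619 = 77.6143°.
Δφ = -41.2865 − 0.1279 = -41.4144°.
a = sin²(Δφ/2) + cos φ₁ · cos φ₂ · sin²(Δλ/2) = 0.420150.
c = 2·atan2(√a, √(1−a)) = 1.41041 rad → d = 6371·c ≈ 8985.72 km ≈ 4851.90 nmi.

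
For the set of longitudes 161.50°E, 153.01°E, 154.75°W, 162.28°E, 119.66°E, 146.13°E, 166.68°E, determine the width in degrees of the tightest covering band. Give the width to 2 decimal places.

Sort the longitudes: -154.75°, +119.66°, +146.13°, +153.01°, +161.50°, +162.28°, +166.68°.
Eastward gaps between consecutive values (wrapping around): 274.41°, 26.47°, 6.88°, 8.49°, 0.78°, 4.40°, 38.57°.
Largest gap = 274.41° ⇒ minimal covering band is its complement: 360° − 274.41° = 85.59°.
Band runs from +119.66° eastward to -154.75°, crossing the antimeridian.

85.59°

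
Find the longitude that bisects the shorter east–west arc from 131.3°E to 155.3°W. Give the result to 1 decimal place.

Signed shortest Δλ from +131.3° to -155.3° is +73.4°.
Midpoint longitude = +131.3° + (+73.4°)/2 = +131.3° + 36.7° = +168.0°.
(The naïve average (+131.3 + -155.3)/2 = -12.0° is on the wrong side of the globe.)

168.0°E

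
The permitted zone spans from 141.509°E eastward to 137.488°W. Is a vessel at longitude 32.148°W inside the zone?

Band width going east from +141.509° to -137.488°: ((-137.488 − 141.509) mod 360) = 81.003°.
Offset of -32.148° east of the west edge: ((-32.148 − 141.509) mod 360) = 186.343°.
186.343° > 81.003° ⇒ outside.

No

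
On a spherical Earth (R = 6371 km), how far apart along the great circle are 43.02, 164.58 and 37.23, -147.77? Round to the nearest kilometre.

4047 km

Δλ = -147.77 − 164.58 = -312.35°; wrapped into (−180°, 180°]: 47.65°.
Δφ = 37.23 − 43.02 = -5.79°.
a = sin²(Δφ/2) + cos φ₁ · cos φ₂ · sin²(Δλ/2) = 0.097537.
c = 2·atan2(√a, √(1−a)) = 0.63524 rad → d = 6371·c ≈ 4047.14 km.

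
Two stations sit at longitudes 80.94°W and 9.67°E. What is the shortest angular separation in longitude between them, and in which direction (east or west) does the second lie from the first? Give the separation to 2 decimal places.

90.61° east

Raw difference: 9.67 − -80.94 = 90.61°.
Normalise into (−180°, 180°]: 90.61° stays 90.61°.
Positive ⇒ the second point lies to the east; separation 90.61°.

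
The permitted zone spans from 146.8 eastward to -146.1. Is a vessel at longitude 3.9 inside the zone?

No

Band width going east from +146.8° to -146.1°: ((-146.1 − 146.8) mod 360) = 67.1°.
Offset of +3.9° east of the west edge: ((3.9 − 146.8) mod 360) = 217.1°.
217.1° > 67.1° ⇒ outside.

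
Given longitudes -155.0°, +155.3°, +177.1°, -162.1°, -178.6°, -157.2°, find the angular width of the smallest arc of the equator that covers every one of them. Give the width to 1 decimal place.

Sort the longitudes: -178.6°, -162.1°, -157.2°, -155.0°, +155.3°, +177.1°.
Eastward gaps between consecutive values (wrapping around): 16.5°, 4.9°, 2.2°, 310.3°, 21.8°, 4.3°.
Largest gap = 310.3° ⇒ minimal covering band is its complement: 360° − 310.3° = 49.7°.
Band runs from +155.3° eastward to -155.0°, crossing the antimeridian.

49.7°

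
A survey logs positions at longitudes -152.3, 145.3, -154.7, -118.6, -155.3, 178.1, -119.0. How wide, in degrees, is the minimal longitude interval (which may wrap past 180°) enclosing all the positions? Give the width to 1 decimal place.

Sort the longitudes: -155.3°, -154.7°, -152.3°, -119.0°, -118.6°, +145.3°, +178.1°.
Eastward gaps between consecutive values (wrapping around): 0.6°, 2.4°, 33.3°, 0.4°, 263.9°, 32.8°, 26.6°.
Largest gap = 263.9° ⇒ minimal covering band is its complement: 360° − 263.9° = 96.1°.
Band runs from +145.3° eastward to -118.6°, crossing the antimeridian.

96.1°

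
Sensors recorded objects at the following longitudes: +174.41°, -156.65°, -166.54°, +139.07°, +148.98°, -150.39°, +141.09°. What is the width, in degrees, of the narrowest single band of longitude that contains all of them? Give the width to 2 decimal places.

70.54°

Sort the longitudes: -166.54°, -156.65°, -150.39°, +139.07°, +141.09°, +148.98°, +174.41°.
Eastward gaps between consecutive values (wrapping around): 9.89°, 6.26°, 289.46°, 2.02°, 7.89°, 25.43°, 19.05°.
Largest gap = 289.46° ⇒ minimal covering band is its complement: 360° − 289.46° = 70.54°.
Band runs from +139.07° eastward to -150.39°, crossing the antimeridian.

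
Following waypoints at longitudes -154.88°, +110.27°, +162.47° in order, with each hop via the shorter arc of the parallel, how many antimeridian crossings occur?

1

Leg 1: -154.88° → +110.27°, shortest Δλ = -94.85° (west) — crosses 180°.
Leg 2: +110.27° → +162.47°, shortest Δλ = 52.2° (east) — does not cross 180°.
Total crossings: 1.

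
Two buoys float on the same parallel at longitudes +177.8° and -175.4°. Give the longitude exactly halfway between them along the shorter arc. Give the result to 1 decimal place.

Signed shortest Δλ from +177.8° to -175.4° is +6.8°.
Midpoint longitude = +177.8° + (+6.8°)/2 = +177.8° + 3.4° = +181.2°.
Normalise into (−180°, 180°]: -178.8°.
(The naïve average (+177.8 + -175.4)/2 = 1.2° is on the wrong side of the globe.)

-178.8°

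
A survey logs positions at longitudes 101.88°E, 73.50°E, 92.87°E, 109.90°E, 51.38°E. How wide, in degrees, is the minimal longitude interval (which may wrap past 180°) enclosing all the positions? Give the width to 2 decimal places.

Sort the longitudes: +51.38°, +73.50°, +92.87°, +101.88°, +109.90°.
Eastward gaps between consecutive values (wrapping around): 22.12°, 19.37°, 9.01°, 8.02°, 301.48°.
Largest gap = 301.48° ⇒ minimal covering band is its complement: 360° − 301.48° = 58.52°.
Band runs from +51.38° eastward to +109.90°.

58.52°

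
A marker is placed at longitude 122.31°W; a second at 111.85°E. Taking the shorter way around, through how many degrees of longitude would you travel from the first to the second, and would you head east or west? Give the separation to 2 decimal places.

125.84° west

Raw difference: 111.85 − -122.31 = 234.16°.
Normalise into (−180°, 180°]: 234.16° − 360° = -125.84°.
Negative ⇒ the second point lies to the west; separation 125.84°.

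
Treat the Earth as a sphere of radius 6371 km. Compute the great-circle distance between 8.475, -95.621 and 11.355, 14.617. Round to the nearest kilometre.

11992 km

Δλ = 14.617 − -95.621 = 110.238°.
Δφ = 11.355 − 8.475 = 2.880°.
a = sin²(Δφ/2) + cos φ₁ · cos φ₂ · sin²(Δλ/2) = 0.653215.
c = 2·atan2(√a, √(1−a)) = 1.88224 rad → d = 6371·c ≈ 11991.72 km.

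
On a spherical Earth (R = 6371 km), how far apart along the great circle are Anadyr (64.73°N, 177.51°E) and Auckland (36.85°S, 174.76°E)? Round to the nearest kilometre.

11298 km

Δλ = 174.76 − 177.51 = -2.75°.
Δφ = -36.85 − 64.73 = -101.58°.
a = sin²(Δφ/2) + cos φ₁ · cos φ₂ · sin²(Δλ/2) = 0.600565.
c = 2·atan2(√a, √(1−a)) = 1.77331 rad → d = 6371·c ≈ 11297.74 km.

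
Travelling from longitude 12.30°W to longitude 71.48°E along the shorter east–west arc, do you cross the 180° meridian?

Signed shortest Δλ = ((71.48 − -12.30 + 180) mod 360) − 180 = 83.78°.
Going east by 83.78° from -12.30° reaches +71.48° without touching 180°.

No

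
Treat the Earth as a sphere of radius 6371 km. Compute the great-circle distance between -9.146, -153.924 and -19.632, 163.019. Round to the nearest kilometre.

Δλ = 163.019 − -153.924 = 316.943°; wrapped into (−180°, 180°]: -43.057°.
Δφ = -19.632 − -9.146 = -10.486°.
a = sin²(Δφ/2) + cos φ₁ · cos φ₂ · sin²(Δλ/2) = 0.133572.
c = 2·atan2(√a, √(1−a)) = 0.74829 rad → d = 6371·c ≈ 4767.34 km.

4767 km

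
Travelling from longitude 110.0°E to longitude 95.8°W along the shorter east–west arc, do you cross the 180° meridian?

Naïve |-95.8 − 110.0| = 205.8° > 180°, so the shorter arc goes the other way round — across 180°.
Signed shortest Δλ = ((-95.8 − 110.0 + 180) mod 360) − 180 = 154.2°.
Going east by 154.2° from +110.0° passes through 180° before reaching -95.8°.

Yes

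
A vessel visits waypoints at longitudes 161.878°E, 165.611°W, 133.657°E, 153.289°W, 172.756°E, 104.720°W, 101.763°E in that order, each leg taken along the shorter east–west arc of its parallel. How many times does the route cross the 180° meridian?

Leg 1: +161.878° → -165.611°, shortest Δλ = 32.511° (east) — crosses 180°.
Leg 2: -165.611° → +133.657°, shortest Δλ = -60.732° (west) — crosses 180°.
Leg 3: +133.657° → -153.289°, shortest Δλ = 73.054° (east) — crosses 180°.
Leg 4: -153.289° → +172.756°, shortest Δλ = -33.955° (west) — crosses 180°.
Leg 5: +172.756° → -104.720°, shortest Δλ = 82.524° (east) — crosses 180°.
Leg 6: -104.720° → +101.763°, shortest Δλ = -153.517° (west) — crosses 180°.
Total crossings: 6.

6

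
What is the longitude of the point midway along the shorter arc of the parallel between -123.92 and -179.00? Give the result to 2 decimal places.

-151.46°

Signed shortest Δλ from -123.92° to -179.00° is -55.08°.
Midpoint longitude = -123.92° + (-55.08°)/2 = -123.92° − 27.54° = -151.46°.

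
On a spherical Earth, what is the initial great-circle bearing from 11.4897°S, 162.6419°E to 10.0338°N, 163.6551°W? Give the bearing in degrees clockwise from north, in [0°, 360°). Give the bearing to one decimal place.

Δλ = -163.6551 − 162.6419 = -326.2970°; wrapped into (−180°, 180°]: 33.7030°.
θ = atan2( sin Δλ · cos φ₂ , cos φ₁ · sin φ₂ − sin φ₁ · cos φ₂ · cos Δλ )
  = atan2(0.54640, 0.33392) = 58.570° → normalised to [0°, 360°): 58.570°.

58.6°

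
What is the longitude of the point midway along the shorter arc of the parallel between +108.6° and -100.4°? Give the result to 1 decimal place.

-175.9°

Signed shortest Δλ from +108.6° to -100.4° is +151.0°.
Midpoint longitude = +108.6° + (+151.0°)/2 = +108.6° + 75.5° = +184.1°.
Normalise into (−180°, 180°]: -175.9°.
(The naïve average (+108.6 + -100.4)/2 = 4.1° is on the wrong side of the globe.)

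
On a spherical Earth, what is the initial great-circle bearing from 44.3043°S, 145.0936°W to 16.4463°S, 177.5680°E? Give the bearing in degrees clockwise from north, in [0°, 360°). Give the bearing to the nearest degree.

300°

Δλ = 177.5680 − -145.0936 = 322.6616°; wrapped into (−180°, 180°]: -37.3384°.
θ = atan2( sin Δλ · cos φ₂ , cos φ₁ · sin φ₂ − sin φ₁ · cos φ₂ · cos Δλ )
  = atan2(-0.58171, 0.33000) = -60.434° → normalised to [0°, 360°): 299.566°.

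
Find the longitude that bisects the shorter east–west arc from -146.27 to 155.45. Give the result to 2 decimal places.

-175.41°

Signed shortest Δλ from -146.27° to +155.45° is -58.28°.
Midpoint longitude = -146.27° + (-58.28°)/2 = -146.27° − 29.14° = -175.41°.
(The naïve average (-146.27 + +155.45)/2 = 4.59° is on the wrong side of the globe.)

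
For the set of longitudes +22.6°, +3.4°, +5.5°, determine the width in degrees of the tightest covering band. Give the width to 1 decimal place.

19.2°

Sort the longitudes: +3.4°, +5.5°, +22.6°.
Eastward gaps between consecutive values (wrapping around): 2.1°, 17.1°, 340.8°.
Largest gap = 340.8° ⇒ minimal covering band is its complement: 360° − 340.8° = 19.2°.
Band runs from +3.4° eastward to +22.6°.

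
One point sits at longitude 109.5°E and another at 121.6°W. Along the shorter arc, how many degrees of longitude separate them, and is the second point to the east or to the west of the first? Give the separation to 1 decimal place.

Raw difference: -121.6 − 109.5 = -231.1°.
Normalise into (−180°, 180°]: -231.1° + 360° = 128.9°.
Positive ⇒ the second point lies to the east; separation 128.9°.

128.9° east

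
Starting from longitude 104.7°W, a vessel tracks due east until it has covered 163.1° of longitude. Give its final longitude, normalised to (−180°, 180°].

Start at -104.7°; shift +163.1° → +58.4°.
+58.4° already lies in (−180°, 180°].

58.4°E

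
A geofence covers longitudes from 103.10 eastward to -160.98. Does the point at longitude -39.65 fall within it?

Band width going east from +103.10° to -160.98°: ((-160.98 − 103.10) mod 360) = 95.92°.
Offset of -39.65° east of the west edge: ((-39.65 − 103.10) mod 360) = 217.25°.
217.25° > 95.92° ⇒ outside.

No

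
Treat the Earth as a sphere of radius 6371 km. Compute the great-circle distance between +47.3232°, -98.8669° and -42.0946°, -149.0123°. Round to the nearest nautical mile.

Δλ = -149.0123 − -98.8669 = -50.1454°.
Δφ = -42.0946 − 47.3232 = -89.4178°.
a = sin²(Δφ/2) + cos φ₁ · cos φ₂ · sin²(Δλ/2) = 0.585248.
c = 2·atan2(√a, √(1−a)) = 1.74213 rad → d = 6371·c ≈ 11099.10 km ≈ 5993.04 nmi.

5993 nmi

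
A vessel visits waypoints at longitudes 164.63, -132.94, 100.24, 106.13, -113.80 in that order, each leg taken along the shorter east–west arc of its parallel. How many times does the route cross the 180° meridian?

Leg 1: +164.63° → -132.94°, shortest Δλ = 62.43° (east) — crosses 180°.
Leg 2: -132.94° → +100.24°, shortest Δλ = -126.82° (west) — crosses 180°.
Leg 3: +100.24° → +106.13°, shortest Δλ = 5.89° (east) — does not cross 180°.
Leg 4: +106.13° → -113.80°, shortest Δλ = 140.07° (east) — crosses 180°.
Total crossings: 3.

3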